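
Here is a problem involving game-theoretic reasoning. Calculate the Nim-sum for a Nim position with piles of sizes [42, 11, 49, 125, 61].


We need the XOR (exclusive or) of all pile sizes.
After XOR-ing pile 1 (size 42): 0 XOR 42 = 42
After XOR-ing pile 2 (size 11): 42 XOR 11 = 33
After XOR-ing pile 3 (size 49): 33 XOR 49 = 16
After XOR-ing pile 4 (size 125): 16 XOR 125 = 109
After XOR-ing pile 5 (size 61): 109 XOR 61 = 80
The Nim-value of this position is 80.

80


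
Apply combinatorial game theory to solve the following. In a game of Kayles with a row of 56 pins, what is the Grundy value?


Kayles: a move removes 1 or 2 adjacent pins from a contiguous row.
Removing pins from a row of k leaves two independent rows (a, b) with a + b = k - 1 (one pin) or a + b = k - 2 (two pins); an end removal gives a = 0.
By Sprague-Grundy, G(k) = mex{ G(a) XOR G(b) } over all these splits. G(0) = 0.
G(1): splits (0,0):0^0=0 -> mex({0}) = 1
G(2): splits (0,1):0^1=1 (0,0):0^0=0 -> mex({0, 1}) = 2
G(3): splits (0,2):0^2=2 (1,1):1^1=0 (0,1):0^1=1 -> mex({0, 1, 2}) = 3
G(4): splits (0,3):0^3=3 (1,2):1^2=3 (0,2):0^2=2 (1,1):1^1=0 -> mex({0, 2, 3}) = 1
G(5): splits (0,4):0^1=1 (1,3):1^3=2 (2,2):2^2=0 (0,3):0^3=3 (1,2):1^2=3 -> mex({0, 1, 2, 3}) = 4
G(6) = mex({0, 1, 2, 4}) = 3
G(7) = mex({0, 1, 3, 4, 5}) = 2
G(8) = mex({0, 2, 3, 5, 6}) = 1
G(9) = mex({0, 1, 2, 3, 6, 7}) = 4
G(10) = mex({0, 1, 3, 4, 5, 7}) = 2
G(11) = mex({0, 1, 2, 3, 4, 5}) = 6
G(12) = mex({0, 1, 2, 3, 5, 6, 7}) = 4
G(13) = mex({0, 2, 3, 4, 6, 7}) = 1
G(14) = mex({0, 1, 4, 5, 6, 7}) = 2
G(15) = mex({0, 1, 2, 3, 4, 5, 6}) = 7
G(16) = mex({0, 2, 3, 5, 6, 7}) = 1
G(17) = mex({0, 1, 2, 3, 5, 6, 7}) = 4
G(18) = mex({0, 1, 2, 4, 5, 6}) = 3
G(19) = mex({0, 1, 3, 4, 5, 7}) = 2
G(20) = mex({0, 2, 3, 4, 5, 6, 7}) = 1
G(21) = mex({0, 1, 2, 3, 5, 6, 7}) = 4
G(22) = mex({0, 1, 2, 3, 4, 5, 7}) = 6
G(23) = mex({0, 1, 2, 3, 4, 5, 6}) = 7
G(24) = mex({0, 1, 2, 3, 5, 6, 7}) = 4
G(25) = mex({0, 2, 3, 4, 6, 7}) = 1
G(26) = mex({0, 1, 3, 4, 5, 6, 7}) = 2
G(27) = mex({0, 1, 2, 3, 4, 5, 6, 7}) = 8
G(28) = mex({0, 1, 2, 3, 4, 6, 7, 8}) = 5
G(29) = mex({0, 1, 2, 3, 5, 6, 7, 8, 9}) = 4
G(30) = mex({0, 1, 2, 3, 4, 5, 6, 9, 10}) = 7
G(31) = mex({0, 1, 3, 4, 5, 7, 10, 11}) = 2
G(32) = mex({0, 2, 3, 4, 5, 6, 7, 9, 11}) = 1
G(33) = mex({0, 1, 2, 3, 4, 5, 6, 7, 9, 12}) = 8
G(34) = mex({0, 1, 2, 3, 4, 5, 7, 8, 11, 12}) = 6
G(35) = mex({0, 1, 2, 3, 4, 5, 6, 8, 9, 10, 11}) = 7
G(36) = mex({0, 1, 2, 3, 5, 6, 7, 9, 10}) = 4
G(37) = mex({0, 2, 3, 4, 6, 7, 9, 10, 11, 12}) = 1
G(38) = mex({0, 1, 3, 4, 5, 6, 7, 9, 10, 11, 12}) = 2
G(39) = mex({0, 1, 2, 4, 5, 6, 7, 9, 10, 12, 14}) = 3
G(40) = mex({0, 2, 3, 4, 6, 7, 11, 12, 14}) = 1
G(41) = mex({0, 1, 2, 3, 5, 6, 7, 9, 10, 11, 12}) = 4
G(42) = mex({0, 1, 2, 3, 4, 5, 6, 9, 10}) = 7
G(43) = mex({0, 1, 3, 4, 5, 7, 9, 10, 12, 15}) = 2
G(44) = mex({0, 2, 3, 4, 5, 6, 7, 9, 10, 12, 15}) = 1
G(45) = mex({0, 1, 2, 3, 4, 5, 6, 7, 9, 10, 12, 14}) = 8
G(46) = mex({0, 1, 3, 4, 5, 7, 8, 11, 12, 14}) = 2
G(47) = mex({0, 1, 2, 3, 4, 5, 6, 8, 9, 10, 11, 12}) = 7
G(48) = mex({0, 1, 2, 3, 5, 6, 7, 9, 10}) = 4
G(49) = mex({0, 2, 3, 4, 6, 7, 9, 10, 11, 12, 15}) = 1
G(50) = mex({0, 1, 4, 5, 6, 7, 9, 11, 12, 14, 15}) = 2
G(51) = mex({0, 1, 2, 3, 4, 5, 6, 7, 9, 12, 14, 15}) = 8
G(52) = mex({0, 2, 3, 4, 5, 6, 7, 8, 11, 12, 15}) = 1
G(53) = mex({0, 1, 2, 3, 5, 6, 7, 8, 9, 10, 11, 12}) = 4
G(54) = mex({0, 1, 2, 3, 4, 5, 6, 9, 10}) = 7
G(55) = mex({0, 1, 3, 4, 5, 7, 9, 10, 11, 12}) = 2
G(56) = mex({0, 2, 3, 4, 5, 6, 7, 9, 10, 11, 12, 13, 14}) = 1
Therefore G(56) = 1.

1


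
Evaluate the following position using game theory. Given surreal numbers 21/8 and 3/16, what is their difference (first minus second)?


x = 21/8, y = 3/16
Converting to common denominator: 16
x = 42/16, y = 3/16
x - y = 21/8 - 3/16 = 39/16

39/16


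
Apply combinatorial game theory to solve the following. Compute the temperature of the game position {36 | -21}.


The game is {36 | -21}, a switch {a | b} with numbers a > b.
Cooling {a | b} by t gives {a - t | b + t}, which stops being hot when a - t = b + t, i.e. at t = (a - b)/2. So the temperature of a switch is (a - b)/2.
Temperature = (Left option - Right option) / 2
= (36 - (-21)) / 2
= 57 / 2
= 57/2

57/2


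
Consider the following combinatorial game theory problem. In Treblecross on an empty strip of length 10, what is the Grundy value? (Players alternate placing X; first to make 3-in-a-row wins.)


Treblecross: place X on empty cells; 3-in-a-row wins.
Playing within two cells of an existing X lets the opponent win at once, so sensible play treats the cells i-2..i+2 around each X as dead. The player left with no safe cell loses, so this is a normal-play take-away game on strips of safe cells.
Placing X at cell i (0-indexed) of a strip of k safe cells leaves independent strips of sizes max(0, i-2) and max(0, k-i-3). Hence G(k) = mex{ G(max(0,i-2)) XOR G(max(0,k-i-3)) : 0 <= i < k }, with G(0) = 0.
G(1): splits (0,0):0^0=0 -> mex({0}) = 1
G(2): splits (0,0):0^0=0 -> mex({0}) = 1
G(3): splits (0,0):0^0=0 -> mex({0}) = 1
G(4): splits (0,1):0^1=1 (0,0):0^0=0 -> mex({0, 1}) = 2
G(5): splits (0,2):0^1=1 (0,1):0^1=1 (0,0):0^0=0 -> mex({0, 1}) = 2
G(6) = mex({1}) = 0
G(7) = mex({0, 1, 2}) = 3
G(8) = mex({0, 1, 2}) = 3
G(9) = mex({0, 2}) = 1
G(10) = mex({0, 2, 3}) = 1
Therefore G(10) = 1.

1


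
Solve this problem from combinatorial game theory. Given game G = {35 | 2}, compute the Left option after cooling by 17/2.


Original game: {35 | 2} (a switch {a | b} with a > b).
Cooling by t (for t below the temperature (a - b)/2 = 33/2) taxes each move by t: {a | b} cooled by t is {a - t | b + t}.
Cooling amount: t = 17/2
Cooled Left option: 35 - 17/2 = 53/2
Cooled Right option: 2 + 17/2 = 21/2
Cooled game: {53/2 | 21/2}
Left option = 53/2

53/2


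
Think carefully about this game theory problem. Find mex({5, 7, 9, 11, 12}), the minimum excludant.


Set = {5, 7, 9, 11, 12}
0 is NOT in the set. This is the mex.
mex = 0

0


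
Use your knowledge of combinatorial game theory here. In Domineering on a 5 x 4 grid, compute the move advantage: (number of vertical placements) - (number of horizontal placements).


Board is 5 x 4 (rows x cols).
Left (vertical) placements: (rows-1) * cols = 4 * 4 = 16
Right (horizontal) placements: rows * (cols-1) = 5 * 3 = 15
Advantage = Left - Right = 16 - 15 = 1

1


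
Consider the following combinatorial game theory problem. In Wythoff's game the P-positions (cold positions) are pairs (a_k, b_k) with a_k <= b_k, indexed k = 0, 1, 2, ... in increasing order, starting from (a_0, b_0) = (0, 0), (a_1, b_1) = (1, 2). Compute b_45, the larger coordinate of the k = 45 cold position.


By Wythoff's theorem, a_k = floor(k * phi) and b_k = floor(k * phi^2) = a_k + k, where phi = (1 + sqrt(5))/2 is the golden ratio.
phi = (1 + sqrt(5))/2 = 1.618034
phi^2 = phi + 1 = 2.618034
k = 45
k * phi^2 = 45 * 2.618034 = 117.811529
b_45 = floor(k * phi^2) = 117 (check: a_45 + k = 72 + 45 = 117)

117


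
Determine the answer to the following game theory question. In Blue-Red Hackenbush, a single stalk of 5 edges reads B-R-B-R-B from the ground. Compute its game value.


Edges (from ground): B-R-B-R-B
By Berlekamp's sign-expansion rule, a Blue-Red Hackenbush stalk has the value of the surreal number whose sign sequence is the edge sequence with B -> + and R -> -.
Sign sequence: +-+-+
Trace the sign expansion in the surreal number tree, starting from 0:
Edge 1: B (sign +) -> bounds (0, +inf), value = 1
Edge 2: R (sign -) -> bounds (0, 1), value = 1/2
Edge 3: B (sign +) -> bounds (1/2, 1), value = 3/4
Edge 4: R (sign -) -> bounds (1/2, 3/4), value = 5/8
Edge 5: B (sign +) -> bounds (5/8, 3/4), value = 11/16
Game value = 11/16

11/16


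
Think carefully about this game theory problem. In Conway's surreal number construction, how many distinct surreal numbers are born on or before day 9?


Day 0: {|} = 0 is born. Count = 1.
Day n: the number of surreal numbers born by day n is 2^(n+1) - 1.
By day 0: 2^1 - 1 = 1
By day 1: 2^2 - 1 = 3
By day 2: 2^3 - 1 = 7
By day 3: 2^4 - 1 = 15
By day 4: 2^5 - 1 = 31
By day 5: 2^6 - 1 = 63
By day 6: 2^7 - 1 = 127
By day 7: 2^8 - 1 = 255
By day 8: 2^9 - 1 = 511
By day 9: 2^10 - 1 = 1023
By day 9: 1023 surreal numbers.

1023


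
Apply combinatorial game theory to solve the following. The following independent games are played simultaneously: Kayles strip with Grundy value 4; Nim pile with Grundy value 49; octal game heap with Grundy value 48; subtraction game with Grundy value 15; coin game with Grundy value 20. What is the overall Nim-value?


By the Sprague-Grundy theorem, the Grundy value of a sum of games is the XOR of individual Grundy values.
Kayles strip: Grundy value = 4. Running XOR: 0 XOR 4 = 4
Nim pile: Grundy value = 49. Running XOR: 4 XOR 49 = 53
octal game heap: Grundy value = 48. Running XOR: 53 XOR 48 = 5
subtraction game: Grundy value = 15. Running XOR: 5 XOR 15 = 10
coin game: Grundy value = 20. Running XOR: 10 XOR 20 = 30
The combined Grundy value is 30.

30


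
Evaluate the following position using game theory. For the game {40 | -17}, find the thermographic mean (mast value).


Game = {40 | -17}, a switch {a | b} with numbers a > b.
Its thermograph has left wall a - t and right wall b + t, which meet at t = (a - b)/2, where both equal (a + b)/2. So the mast (mean value) is at (a + b)/2.
Mean = (40 + (-17))/2 = 23/2 = 23/2

23/2


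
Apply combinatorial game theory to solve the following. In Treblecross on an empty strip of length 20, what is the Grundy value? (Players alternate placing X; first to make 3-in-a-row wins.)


Treblecross: place X on empty cells; 3-in-a-row wins.
Playing within two cells of an existing X lets the opponent win at once, so sensible play treats the cells i-2..i+2 around each X as dead. The player left with no safe cell loses, so this is a normal-play take-away game on strips of safe cells.
Placing X at cell i (0-indexed) of a strip of k safe cells leaves independent strips of sizes max(0, i-2) and max(0, k-i-3). Hence G(k) = mex{ G(max(0,i-2)) XOR G(max(0,k-i-3)) : 0 <= i < k }, with G(0) = 0.
G(1): splits (0,0):0^0=0 -> mex({0}) = 1
G(2): splits (0,0):0^0=0 -> mex({0}) = 1
G(3): splits (0,0):0^0=0 -> mex({0}) = 1
G(4): splits (0,1):0^1=1 (0,0):0^0=0 -> mex({0, 1}) = 2
G(5): splits (0,2):0^1=1 (0,1):0^1=1 (0,0):0^0=0 -> mex({0, 1}) = 2
G(6) = mex({1}) = 0
G(7) = mex({0, 1, 2}) = 3
G(8) = mex({0, 1, 2}) = 3
G(9) = mex({0, 2}) = 1
G(10) = mex({0, 2, 3}) = 1
G(11) = mex({0, 3}) = 1
G(12) = mex({1, 3}) = 0
G(13) = mex({0, 1, 2, 3}) = 4
G(14) = mex({0, 1, 2}) = 3
G(15) = mex({0, 1, 2}) = 3
G(16) = mex({0, 1, 2, 4}) = 3
G(17) = mex({0, 1, 3, 4}) = 2
G(18) = mex({0, 1, 3, 4}) = 2
G(19) = mex({0, 1, 3, 5}) = 2
G(20) = mex({0, 1, 2, 3, 5}) = 4
Therefore G(20) = 4.

4


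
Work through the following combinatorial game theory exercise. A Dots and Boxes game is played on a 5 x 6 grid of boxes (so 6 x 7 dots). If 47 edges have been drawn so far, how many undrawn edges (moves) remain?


Grid: 5 x 6 boxes, i.e. 6 rows and 7 columns of dots.
Horizontal edges: (rows + 1) * cols = 6 * 6 = 36
Vertical edges: rows * (cols + 1) = 5 * 7 = 35
Total edges: 36 + 35 = 71
Edges drawn: 47
Remaining: 71 - 47 = 24

24


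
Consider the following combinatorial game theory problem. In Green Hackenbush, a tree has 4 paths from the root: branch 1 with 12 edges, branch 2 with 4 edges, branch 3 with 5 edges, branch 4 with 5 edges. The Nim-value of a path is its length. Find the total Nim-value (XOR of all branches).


The tree has 4 branches from the ground vertex.
In Green Hackenbush, the Nim-value of a simple path of length k is k.
Branch 1: length 12, Nim-value = 12
Branch 2: length 4, Nim-value = 4
Branch 3: length 5, Nim-value = 5
Branch 4: length 5, Nim-value = 5
Total Nim-value = XOR of all branch values:
0 XOR 12 = 12
12 XOR 4 = 8
8 XOR 5 = 13
13 XOR 5 = 8
Nim-value of the tree = 8

8


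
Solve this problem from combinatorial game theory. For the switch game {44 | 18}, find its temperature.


The game is {44 | 18}, a switch {a | b} with numbers a > b.
Cooling {a | b} by t gives {a - t | b + t}, which stops being hot when a - t = b + t, i.e. at t = (a - b)/2. So the temperature of a switch is (a - b)/2.
Temperature = (Left option - Right option) / 2
= (44 - (18)) / 2
= 26 / 2
= 13

13


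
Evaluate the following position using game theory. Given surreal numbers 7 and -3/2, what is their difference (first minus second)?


x = 7, y = -3/2
Converting to common denominator: 2
x = 14/2, y = -3/2
x - y = 7 - -3/2 = 17/2

17/2


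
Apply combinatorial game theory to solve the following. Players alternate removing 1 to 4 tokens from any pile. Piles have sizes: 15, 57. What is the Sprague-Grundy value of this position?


Subtraction set: {1, 2, 3, 4}
For this subtraction set, G(n) = n mod 5 (period = max + 1 = 5).
Pile 1 (size 15): G(15) = 15 mod 5 = 0
Pile 2 (size 57): G(57) = 57 mod 5 = 2
Total Grundy value = XOR of all: 0 XOR 2 = 2

2


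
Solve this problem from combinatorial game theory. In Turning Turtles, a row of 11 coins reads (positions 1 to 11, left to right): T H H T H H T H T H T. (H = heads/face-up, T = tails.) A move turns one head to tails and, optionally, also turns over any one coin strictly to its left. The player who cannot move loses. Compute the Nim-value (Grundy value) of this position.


Coins: T H H T H H T H T H T
Key fact: a single head at position k behaves exactly like a Nim heap of size k (turning it to T and optionally flipping a coin at j < k corresponds to moving the heap from k to j, or to 0), and heads combine as a disjunctive sum (two heads at the same place would cancel, matching j XOR j = 0). So the Nim-value is the XOR of the 1-indexed positions of the heads.
Face-up positions (1-indexed): [2, 3, 5, 6, 8, 10]
XOR 0 with 2: 0 XOR 2 = 2
XOR 2 with 3: 2 XOR 3 = 1
XOR 1 with 5: 1 XOR 5 = 4
XOR 4 with 6: 4 XOR 6 = 2
XOR 2 with 8: 2 XOR 8 = 10
XOR 10 with 10: 10 XOR 10 = 0
Nim-value = 0

0


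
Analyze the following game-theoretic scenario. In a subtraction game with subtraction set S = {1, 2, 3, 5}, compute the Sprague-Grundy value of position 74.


The subtraction set is S = {1, 2, 3, 5}.
G(k) = mex{ G(k - s) : s in S, s <= k }. We compute iteratively: G(0) = 0.
G(1) = mex({0}) = 1
G(2) = mex({0, 1}) = 2
G(3) = mex({0, 1, 2}) = 3
G(4) = mex({1, 2, 3}) = 0
G(5) = mex({0, 2, 3}) = 1
G(6) = mex({0, 1, 3}) = 2
G(7) = mex({0, 1, 2}) = 3
G(8) = mex({1, 2, 3}) = 0
Observe that G(4)..G(8) = 0, 1, 2, 3, 0 repeats G(0)..G(4) = 0, 1, 2, 3, 0.
For k >= max(S) = 5, G(k) is determined by the previous 5 values G(k-5)..G(k-1); a window of 5 consecutive values has recurred shifted by 4, so by induction G(k + 4) = G(k) for all k >= 0: the sequence is periodic from the start with period 4.
One period: G(0..3) = 0, 1, 2, 3.
74 mod 4 = 2, so G(74) = G(2) = 2.

2


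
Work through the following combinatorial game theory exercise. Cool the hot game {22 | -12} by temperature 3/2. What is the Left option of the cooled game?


Original game: {22 | -12} (a switch {a | b} with a > b).
Cooling by t (for t below the temperature (a - b)/2 = 17) taxes each move by t: {a | b} cooled by t is {a - t | b + t}.
Cooling amount: t = 3/2
Cooled Left option: 22 - 3/2 = 41/2
Cooled Right option: -12 + 3/2 = -21/2
Cooled game: {41/2 | -21/2}
Left option = 41/2

41/2


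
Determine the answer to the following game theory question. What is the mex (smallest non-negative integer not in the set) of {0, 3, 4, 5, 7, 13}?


Set = {0, 3, 4, 5, 7, 13}
0 is in the set.
1 is NOT in the set. This is the mex.
mex = 1

1


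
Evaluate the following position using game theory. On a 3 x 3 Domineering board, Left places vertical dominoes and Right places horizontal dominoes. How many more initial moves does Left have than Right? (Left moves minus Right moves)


Board is 3 x 3 (rows x cols).
Left (vertical) placements: (rows-1) * cols = 2 * 3 = 6
Right (horizontal) placements: rows * (cols-1) = 3 * 2 = 6
Advantage = Left - Right = 6 - 6 = 0

0


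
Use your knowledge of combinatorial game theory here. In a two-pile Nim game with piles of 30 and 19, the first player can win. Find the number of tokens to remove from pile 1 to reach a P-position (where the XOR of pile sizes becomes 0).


Piles: 30 and 19
Current XOR: 30 XOR 19 = 13 (non-zero, so this is an N-position).
To make the XOR zero, we need to find a move that balances the piles.
For pile 1 (size 30): target = 30 XOR 13 = 19
We reduce pile 1 from 30 to 19.
Tokens removed: 30 - 19 = 11
Verification: 19 XOR 19 = 0

11


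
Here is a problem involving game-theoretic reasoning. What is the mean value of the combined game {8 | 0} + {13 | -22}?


G1 = {8 | 0}, G2 = {13 | -22}
Each is a switch {a | b} with numbers a > b; its mean value is (a + b)/2, and mean value is additive over game sums: m(G1 + G2) = m(G1) + m(G2).
Mean of G1 = (8 + (0))/2 = 8/2 = 4
Mean of G2 = (13 + (-22))/2 = -9/2 = -9/2
Mean of G1 + G2 = 4 + -9/2 = -1/2

-1/2


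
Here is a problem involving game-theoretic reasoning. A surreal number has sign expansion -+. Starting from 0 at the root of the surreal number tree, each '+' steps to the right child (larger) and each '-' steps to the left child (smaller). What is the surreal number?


Sign expansion: -+
Rule: track bounds (lo, hi), initially (-inf, +inf). On '+', the current value becomes lo and we move to the simplest number in (value, hi): value + 1 if hi = +inf, otherwise the midpoint (value + hi)/2. On '-', the current value becomes hi and we move to value - 1 if lo = -inf, otherwise the midpoint (lo + value)/2.
Start at 0.
Step 1: sign = -, move left. Bounds: (-inf, 0). Value = -1
Step 2: sign = +, move right. Bounds: (-1, 0). Value = -1/2
The surreal number with sign expansion -+ is -1/2.

-1/2


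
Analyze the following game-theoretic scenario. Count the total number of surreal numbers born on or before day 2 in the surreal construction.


Day 0: {|} = 0 is born. Count = 1.
Day n: the number of surreal numbers born by day n is 2^(n+1) - 1.
By day 0: 2^1 - 1 = 1
By day 1: 2^2 - 1 = 3
By day 2: 2^3 - 1 = 7
By day 2: 7 surreal numbers.

7


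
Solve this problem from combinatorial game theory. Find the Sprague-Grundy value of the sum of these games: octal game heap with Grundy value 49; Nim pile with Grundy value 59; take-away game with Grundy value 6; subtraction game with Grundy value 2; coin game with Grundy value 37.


By the Sprague-Grundy theorem, the Grundy value of a sum of games is the XOR of individual Grundy values.
octal game heap: Grundy value = 49. Running XOR: 0 XOR 49 = 49
Nim pile: Grundy value = 59. Running XOR: 49 XOR 59 = 10
take-away game: Grundy value = 6. Running XOR: 10 XOR 6 = 12
subtraction game: Grundy value = 2. Running XOR: 12 XOR 2 = 14
coin game: Grundy value = 37. Running XOR: 14 XOR 37 = 43
The combined Grundy value is 43.

43


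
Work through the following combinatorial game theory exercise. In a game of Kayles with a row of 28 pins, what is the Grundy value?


Kayles: a move removes 1 or 2 adjacent pins from a contiguous row.
Removing pins from a row of k leaves two independent rows (a, b) with a + b = k - 1 (one pin) or a + b = k - 2 (two pins); an end removal gives a = 0.
By Sprague-Grundy, G(k) = mex{ G(a) XOR G(b) } over all these splits. G(0) = 0.
G(1): splits (0,0):0^0=0 -> mex({0}) = 1
G(2): splits (0,1):0^1=1 (0,0):0^0=0 -> mex({0, 1}) = 2
G(3): splits (0,2):0^2=2 (1,1):1^1=0 (0,1):0^1=1 -> mex({0, 1, 2}) = 3
G(4): splits (0,3):0^3=3 (1,2):1^2=3 (0,2):0^2=2 (1,1):1^1=0 -> mex({0, 2, 3}) = 1
G(5): splits (0,4):0^1=1 (1,3):1^3=2 (2,2):2^2=0 (0,3):0^3=3 (1,2):1^2=3 -> mex({0, 1, 2, 3}) = 4
G(6) = mex({0, 1, 2, 4}) = 3
G(7) = mex({0, 1, 3, 4, 5}) = 2
G(8) = mex({0, 2, 3, 5, 6}) = 1
G(9) = mex({0, 1, 2, 3, 6, 7}) = 4
G(10) = mex({0, 1, 3, 4, 5, 7}) = 2
G(11) = mex({0, 1, 2, 3, 4, 5}) = 6
G(12) = mex({0, 1, 2, 3, 5, 6, 7}) = 4
G(13) = mex({0, 2, 3, 4, 6, 7}) = 1
G(14) = mex({0, 1, 4, 5, 6, 7}) = 2
G(15) = mex({0, 1, 2, 3, 4, 5, 6}) = 7
G(16) = mex({0, 2, 3, 5, 6, 7}) = 1
G(17) = mex({0, 1, 2, 3, 5, 6, 7}) = 4
G(18) = mex({0, 1, 2, 4, 5, 6}) = 3
G(19) = mex({0, 1, 3, 4, 5, 7}) = 2
G(20) = mex({0, 2, 3, 4, 5, 6, 7}) = 1
G(21) = mex({0, 1, 2, 3, 5, 6, 7}) = 4
G(22) = mex({0, 1, 2, 3, 4, 5, 7}) = 6
G(23) = mex({0, 1, 2, 3, 4, 5, 6}) = 7
G(24) = mex({0, 1, 2, 3, 5, 6, 7}) = 4
G(25) = mex({0, 2, 3, 4, 6, 7}) = 1
G(26) = mex({0, 1, 3, 4, 5, 6, 7}) = 2
G(27) = mex({0, 1, 2, 3, 4, 5, 6, 7}) = 8
G(28) = mex({0, 1, 2, 3, 4, 6, 7, 8}) = 5
Therefore G(28) = 5.

5


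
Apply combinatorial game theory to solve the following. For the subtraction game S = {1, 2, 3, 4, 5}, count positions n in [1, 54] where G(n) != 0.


Subtraction set S = {1, 2, 3, 4, 5}, so G(n) = n mod 6.
G(n) = 0 when n is a multiple of 6.
Multiples of 6 in [1, 54]: 9
N-positions (nonzero Grundy) = 54 - 9 = 45

45


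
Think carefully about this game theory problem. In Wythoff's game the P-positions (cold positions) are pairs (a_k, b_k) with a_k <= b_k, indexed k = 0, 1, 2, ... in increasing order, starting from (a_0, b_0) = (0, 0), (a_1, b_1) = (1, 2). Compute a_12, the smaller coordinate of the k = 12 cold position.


By Wythoff's theorem, a_k = floor(k * phi) and b_k = floor(k * phi^2) = a_k + k, where phi = (1 + sqrt(5))/2 is the golden ratio.
phi = (1 + sqrt(5))/2 = 1.618034
k = 12
k * phi = 12 * 1.618034 = 19.416408
a_12 = floor(k * phi) = 19

19


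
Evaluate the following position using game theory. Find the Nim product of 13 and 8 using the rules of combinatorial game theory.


Nim multiplication is bilinear over XOR: (u XOR v) * w = (u*w) XOR (v*w).
So we split each operand into its bit components and XOR the pairwise Nim products.
13 = 1 + 4 + 8 (as XOR of powers of 2).
8 = 8 (as XOR of powers of 2).
Using the standard Nim-product table on single bits:
  2*2 = 3,   2*4 = 8,   2*8 = 12,
  4*4 = 6,   4*8 = 11,  8*8 = 13,
and  1*x = x (identity), k*l = l*k (commutative).
Pairwise Nim products:
  1 * 8 = 8
  4 * 8 = 11
  8 * 8 = 13
XOR them: 8 XOR 11 XOR 13 = 14.
Result: 13 * 8 = 14 (in Nim).

14


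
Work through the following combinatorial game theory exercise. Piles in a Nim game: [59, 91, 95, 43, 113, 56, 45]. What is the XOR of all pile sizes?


We need the XOR (exclusive or) of all pile sizes.
After XOR-ing pile 1 (size 59): 0 XOR 59 = 59
After XOR-ing pile 2 (size 91): 59 XOR 91 = 96
After XOR-ing pile 3 (size 95): 96 XOR 95 = 63
After XOR-ing pile 4 (size 43): 63 XOR 43 = 20
After XOR-ing pile 5 (size 113): 20 XOR 113 = 101
After XOR-ing pile 6 (size 56): 101 XOR 56 = 93
After XOR-ing pile 7 (size 45): 93 XOR 45 = 112
The Nim-value of this position is 112.

112


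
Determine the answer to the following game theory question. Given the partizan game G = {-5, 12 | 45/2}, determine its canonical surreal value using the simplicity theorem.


Left options: {-5, 12}, max = 12
Right options: {45/2}, min = 45/2
All options are numbers and max(Left) < min(Right), so by the simplicity theorem the value is the simplest (earliest-born) number strictly between 12 and 45/2.
Integers 13 through 22 all lie strictly between 12 and 45/2.
Among integers, the simplest (lowest birthday = smallest |n|; 0 is born on day 0, +-n on day n) is 13.
No non-integer in the interval can be simpler: if x is a non-integer in the interval, then floor(x) or ceil(x) also lies in the interval (the interval contains an integer), and both are proper prefixes of x's sign expansion, i.e. born earlier. So the game value is 13.
Game value = 13

13


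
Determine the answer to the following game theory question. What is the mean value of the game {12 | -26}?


Game = {12 | -26}, a switch {a | b} with numbers a > b.
Its thermograph has left wall a - t and right wall b + t, which meet at t = (a - b)/2, where both equal (a + b)/2. So the mast (mean value) is at (a + b)/2.
Mean = (12 + (-26))/2 = -14/2 = -7

-7


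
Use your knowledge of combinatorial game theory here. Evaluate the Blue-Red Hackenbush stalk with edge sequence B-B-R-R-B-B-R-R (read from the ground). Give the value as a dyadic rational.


Edges (from ground): B-B-R-R-B-B-R-R
By Berlekamp's sign-expansion rule, a Blue-Red Hackenbush stalk has the value of the surreal number whose sign sequence is the edge sequence with B -> + and R -> -.
Sign sequence: ++--++--
Trace the sign expansion in the surreal number tree, starting from 0:
Edge 1: B (sign +) -> bounds (0, +inf), value = 1
Edge 2: B (sign +) -> bounds (1, +inf), value = 2
Edge 3: R (sign -) -> bounds (1, 2), value = 3/2
Edge 4: R (sign -) -> bounds (1, 3/2), value = 5/4
Edge 5: B (sign +) -> bounds (5/4, 3/2), value = 11/8
Edge 6: B (sign +) -> bounds (11/8, 3/2), value = 23/16
Edge 7: R (sign -) -> bounds (11/8, 23/16), value = 45/32
Edge 8: R (sign -) -> bounds (11/8, 45/32), value = 89/64
Game value = 89/64

89/64


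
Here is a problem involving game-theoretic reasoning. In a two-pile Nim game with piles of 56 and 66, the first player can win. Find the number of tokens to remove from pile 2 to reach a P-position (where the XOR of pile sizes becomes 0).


Piles: 56 and 66
Current XOR: 56 XOR 66 = 122 (non-zero, so this is an N-position).
To make the XOR zero, we need to find a move that balances the piles.
For pile 2 (size 66): target = 66 XOR 122 = 56
We reduce pile 2 from 66 to 56.
Tokens removed: 66 - 56 = 10
Verification: 56 XOR 56 = 0

10


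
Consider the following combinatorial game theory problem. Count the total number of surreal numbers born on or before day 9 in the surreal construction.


Day 0: {|} = 0 is born. Count = 1.
Day n: the number of surreal numbers born by day n is 2^(n+1) - 1.
By day 0: 2^1 - 1 = 1
By day 1: 2^2 - 1 = 3
By day 2: 2^3 - 1 = 7
By day 3: 2^4 - 1 = 15
By day 4: 2^5 - 1 = 31
By day 5: 2^6 - 1 = 63
By day 6: 2^7 - 1 = 127
By day 7: 2^8 - 1 = 255
By day 8: 2^9 - 1 = 511
By day 9: 2^10 - 1 = 1023
By day 9: 1023 surreal numbers.

1023


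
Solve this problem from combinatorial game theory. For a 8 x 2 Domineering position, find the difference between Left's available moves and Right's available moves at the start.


Board is 8 x 2 (rows x cols).
Left (vertical) placements: (rows-1) * cols = 7 * 2 = 14
Right (horizontal) placements: rows * (cols-1) = 8 * 1 = 8
Advantage = Left - Right = 14 - 8 = 6

6


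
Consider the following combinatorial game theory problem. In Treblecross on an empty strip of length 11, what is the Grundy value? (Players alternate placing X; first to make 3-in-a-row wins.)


Treblecross: place X on empty cells; 3-in-a-row wins.
Playing within two cells of an existing X lets the opponent win at once, so sensible play treats the cells i-2..i+2 around each X as dead. The player left with no safe cell loses, so this is a normal-play take-away game on strips of safe cells.
Placing X at cell i (0-indexed) of a strip of k safe cells leaves independent strips of sizes max(0, i-2) and max(0, k-i-3). Hence G(k) = mex{ G(max(0,i-2)) XOR G(max(0,k-i-3)) : 0 <= i < k }, with G(0) = 0.
G(1): splits (0,0):0^0=0 -> mex({0}) = 1
G(2): splits (0,0):0^0=0 -> mex({0}) = 1
G(3): splits (0,0):0^0=0 -> mex({0}) = 1
G(4): splits (0,1):0^1=1 (0,0):0^0=0 -> mex({0, 1}) = 2
G(5): splits (0,2):0^1=1 (0,1):0^1=1 (0,0):0^0=0 -> mex({0, 1}) = 2
G(6) = mex({1}) = 0
G(7) = mex({0, 1, 2}) = 3
G(8) = mex({0, 1, 2}) = 3
G(9) = mex({0, 2}) = 1
G(10) = mex({0, 2, 3}) = 1
G(11) = mex({0, 3}) = 1
Therefore G(11) = 1.

1


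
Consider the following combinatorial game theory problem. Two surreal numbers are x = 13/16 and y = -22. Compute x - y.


x = 13/16, y = -22
Converting to common denominator: 16
x = 13/16, y = -352/16
x - y = 13/16 - -22 = 365/16

365/16


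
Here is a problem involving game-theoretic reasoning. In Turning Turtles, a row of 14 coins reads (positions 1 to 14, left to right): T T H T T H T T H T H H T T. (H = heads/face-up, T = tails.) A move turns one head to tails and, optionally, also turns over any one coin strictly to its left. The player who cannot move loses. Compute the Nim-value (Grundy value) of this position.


Coins: T T H T T H T T H T H H T T
Key fact: a single head at position k behaves exactly like a Nim heap of size k (turning it to T and optionally flipping a coin at j < k corresponds to moving the heap from k to j, or to 0), and heads combine as a disjunctive sum (two heads at the same place would cancel, matching j XOR j = 0). So the Nim-value is the XOR of the 1-indexed positions of the heads.
Face-up positions (1-indexed): [3, 6, 9, 11, 12]
XOR 0 with 3: 0 XOR 3 = 3
XOR 3 with 6: 3 XOR 6 = 5
XOR 5 with 9: 5 XOR 9 = 12
XOR 12 with 11: 12 XOR 11 = 7
XOR 7 with 12: 7 XOR 12 = 11
Nim-value = 11

11


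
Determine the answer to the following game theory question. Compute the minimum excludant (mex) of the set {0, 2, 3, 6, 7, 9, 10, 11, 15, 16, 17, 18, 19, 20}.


Set = {0, 2, 3, 6, 7, 9, 10, 11, 15, 16, 17, 18, 19, 20}
0 is in the set.
1 is NOT in the set. This is the mex.
mex = 1

1


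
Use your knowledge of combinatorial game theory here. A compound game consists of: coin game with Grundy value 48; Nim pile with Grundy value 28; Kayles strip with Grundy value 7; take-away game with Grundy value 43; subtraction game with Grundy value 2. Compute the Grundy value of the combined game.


By the Sprague-Grundy theorem, the Grundy value of a sum of games is the XOR of individual Grundy values.
coin game: Grundy value = 48. Running XOR: 0 XOR 48 = 48
Nim pile: Grundy value = 28. Running XOR: 48 XOR 28 = 44
Kayles strip: Grundy value = 7. Running XOR: 44 XOR 7 = 43
take-away game: Grundy value = 43. Running XOR: 43 XOR 43 = 0
subtraction game: Grundy value = 2. Running XOR: 0 XOR 2 = 2
The combined Grundy value is 2.

2


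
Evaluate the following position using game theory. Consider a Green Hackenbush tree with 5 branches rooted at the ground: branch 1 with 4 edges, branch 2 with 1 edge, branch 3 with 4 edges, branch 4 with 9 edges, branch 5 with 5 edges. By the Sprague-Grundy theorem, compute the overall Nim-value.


The tree has 5 branches from the ground vertex.
In Green Hackenbush, the Nim-value of a simple path of length k is k.
Branch 1: length 4, Nim-value = 4
Branch 2: length 1, Nim-value = 1
Branch 3: length 4, Nim-value = 4
Branch 4: length 9, Nim-value = 9
Branch 5: length 5, Nim-value = 5
Total Nim-value = XOR of all branch values:
0 XOR 4 = 4
4 XOR 1 = 5
5 XOR 4 = 1
1 XOR 9 = 8
8 XOR 5 = 13
Nim-value of the tree = 13

13


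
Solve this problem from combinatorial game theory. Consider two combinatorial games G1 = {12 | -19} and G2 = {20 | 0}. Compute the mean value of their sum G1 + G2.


G1 = {12 | -19}, G2 = {20 | 0}
Each is a switch {a | b} with numbers a > b; its mean value is (a + b)/2, and mean value is additive over game sums: m(G1 + G2) = m(G1) + m(G2).
Mean of G1 = (12 + (-19))/2 = -7/2 = -7/2
Mean of G2 = (20 + (0))/2 = 20/2 = 10
Mean of G1 + G2 = -7/2 + 10 = 13/2

13/2


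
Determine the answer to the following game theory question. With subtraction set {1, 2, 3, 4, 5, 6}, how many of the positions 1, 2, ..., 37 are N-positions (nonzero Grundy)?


Subtraction set S = {1, 2, 3, 4, 5, 6}, so G(n) = n mod 7.
G(n) = 0 when n is a multiple of 7.
Multiples of 7 in [1, 37]: 5
N-positions (nonzero Grundy) = 37 - 5 = 32

32


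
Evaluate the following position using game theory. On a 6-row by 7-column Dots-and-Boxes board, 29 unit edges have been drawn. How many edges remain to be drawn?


Grid: 6 x 7 boxes, i.e. 7 rows and 8 columns of dots.
Horizontal edges: (rows + 1) * cols = 7 * 7 = 49
Vertical edges: rows * (cols + 1) = 6 * 8 = 48
Total edges: 49 + 48 = 97
Edges drawn: 29
Remaining: 97 - 29 = 68

68


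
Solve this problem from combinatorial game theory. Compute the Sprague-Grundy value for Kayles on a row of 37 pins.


Kayles: a move removes 1 or 2 adjacent pins from a contiguous row.
Removing pins from a row of k leaves two independent rows (a, b) with a + b = k - 1 (one pin) or a + b = k - 2 (two pins); an end removal gives a = 0.
By Sprague-Grundy, G(k) = mex{ G(a) XOR G(b) } over all these splits. G(0) = 0.
G(1): splits (0,0):0^0=0 -> mex({0}) = 1
G(2): splits (0,1):0^1=1 (0,0):0^0=0 -> mex({0, 1}) = 2
G(3): splits (0,2):0^2=2 (1,1):1^1=0 (0,1):0^1=1 -> mex({0, 1, 2}) = 3
G(4): splits (0,3):0^3=3 (1,2):1^2=3 (0,2):0^2=2 (1,1):1^1=0 -> mex({0, 2, 3}) = 1
G(5): splits (0,4):0^1=1 (1,3):1^3=2 (2,2):2^2=0 (0,3):0^3=3 (1,2):1^2=3 -> mex({0, 1, 2, 3}) = 4
G(6) = mex({0, 1, 2, 4}) = 3
G(7) = mex({0, 1, 3, 4, 5}) = 2
G(8) = mex({0, 2, 3, 5, 6}) = 1
G(9) = mex({0, 1, 2, 3, 6, 7}) = 4
G(10) = mex({0, 1, 3, 4, 5, 7}) = 2
G(11) = mex({0, 1, 2, 3, 4, 5}) = 6
G(12) = mex({0, 1, 2, 3, 5, 6, 7}) = 4
G(13) = mex({0, 2, 3, 4, 6, 7}) = 1
G(14) = mex({0, 1, 4, 5, 6, 7}) = 2
G(15) = mex({0, 1, 2, 3, 4, 5, 6}) = 7
G(16) = mex({0, 2, 3, 5, 6, 7}) = 1
G(17) = mex({0, 1, 2, 3, 5, 6, 7}) = 4
G(18) = mex({0, 1, 2, 4, 5, 6}) = 3
G(19) = mex({0, 1, 3, 4, 5, 7}) = 2
G(20) = mex({0, 2, 3, 4, 5, 6, 7}) = 1
G(21) = mex({0, 1, 2, 3, 5, 6, 7}) = 4
G(22) = mex({0, 1, 2, 3, 4, 5, 7}) = 6
G(23) = mex({0, 1, 2, 3, 4, 5, 6}) = 7
G(24) = mex({0, 1, 2, 3, 5, 6, 7}) = 4
G(25) = mex({0, 2, 3, 4, 6, 7}) = 1
G(26) = mex({0, 1, 3, 4, 5, 6, 7}) = 2
G(27) = mex({0, 1, 2, 3, 4, 5, 6, 7}) = 8
G(28) = mex({0, 1, 2, 3, 4, 6, 7, 8}) = 5
G(29) = mex({0, 1, 2, 3, 5, 6, 7, 8, 9}) = 4
G(30) = mex({0, 1, 2, 3, 4, 5, 6, 9, 10}) = 7
G(31) = mex({0, 1, 3, 4, 5, 7, 10, 11}) = 2
G(32) = mex({0, 2, 3, 4, 5, 6, 7, 9, 11}) = 1
G(33) = mex({0, 1, 2, 3, 4, 5, 6, 7, 9, 12}) = 8
G(34) = mex({0, 1, 2, 3, 4, 5, 7, 8, 11, 12}) = 6
G(35) = mex({0, 1, 2, 3, 4, 5, 6, 8, 9, 10, 11}) = 7
G(36) = mex({0, 1, 2, 3, 5, 6, 7, 9, 10}) = 4
G(37) = mex({0, 2, 3, 4, 6, 7, 9, 10, 11, 12}) = 1
Therefore G(37) = 1.

1


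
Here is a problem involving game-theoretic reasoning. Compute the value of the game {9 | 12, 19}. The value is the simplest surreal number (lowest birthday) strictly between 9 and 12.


Left options: {9}, max = 9
Right options: {12, 19}, min = 12
All options are numbers and max(Left) < min(Right), so by the simplicity theorem the value is the simplest (earliest-born) number strictly between 9 and 12.
Integers 10 through 11 all lie strictly between 9 and 12.
Among integers, the simplest (lowest birthday = smallest |n|; 0 is born on day 0, +-n on day n) is 10.
No non-integer in the interval can be simpler: if x is a non-integer in the interval, then floor(x) or ceil(x) also lies in the interval (the interval contains an integer), and both are proper prefixes of x's sign expansion, i.e. born earlier. So the game value is 10.
Game value = 10

10


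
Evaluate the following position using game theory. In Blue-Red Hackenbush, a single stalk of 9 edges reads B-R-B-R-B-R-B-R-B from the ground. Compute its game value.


Edges (from ground): B-R-B-R-B-R-B-R-B
By Berlekamp's sign-expansion rule, a Blue-Red Hackenbush stalk has the value of the surreal number whose sign sequence is the edge sequence with B -> + and R -> -.
Sign sequence: +-+-+-+-+
Trace the sign expansion in the surreal number tree, starting from 0:
Edge 1: B (sign +) -> bounds (0, +inf), value = 1
Edge 2: R (sign -) -> bounds (0, 1), value = 1/2
Edge 3: B (sign +) -> bounds (1/2, 1), value = 3/4
Edge 4: R (sign -) -> bounds (1/2, 3/4), value = 5/8
Edge 5: B (sign +) -> bounds (5/8, 3/4), value = 11/16
Edge 6: R (sign -) -> bounds (5/8, 11/16), value = 21/32
Edge 7: B (sign +) -> bounds (21/32, 11/16), value = 43/64
Edge 8: R (sign -) -> bounds (21/32, 43/64), value = 85/128
Edge 9: B (sign +) -> bounds (85/128, 43/64), value = 171/256
Game value = 171/256

171/256


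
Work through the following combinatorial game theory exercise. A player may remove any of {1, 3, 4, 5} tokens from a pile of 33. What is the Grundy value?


The subtraction set is S = {1, 3, 4, 5}.
G(k) = mex{ G(k - s) : s in S, s <= k }. We compute iteratively: G(0) = 0.
G(1) = mex({0}) = 1
G(2) = mex({1}) = 0
G(3) = mex({0}) = 1
G(4) = mex({0, 1}) = 2
G(5) = mex({0, 1, 2}) = 3
G(6) = mex({0, 1, 3}) = 2
G(7) = mex({0, 1, 2}) = 3
G(8) = mex({1, 2, 3}) = 0
G(9) = mex({0, 2, 3}) = 1
G(10) = mex({1, 2, 3}) = 0
G(11) = mex({0, 2, 3}) = 1
G(12) = mex({0, 1, 3}) = 2
Observe that G(8)..G(12) = 0, 1, 0, 1, 2 repeats G(0)..G(4) = 0, 1, 0, 1, 2.
For k >= max(S) = 5, G(k) is determined by the previous 5 values G(k-5)..G(k-1); a window of 5 consecutive values has recurred shifted by 8, so by induction G(k + 8) = G(k) for all k >= 0: the sequence is periodic from the start with period 8.
One period: G(0..7) = 0, 1, 0, 1, 2, 3, 2, 3.
33 mod 8 = 1, so G(33) = G(1) = 1.

1


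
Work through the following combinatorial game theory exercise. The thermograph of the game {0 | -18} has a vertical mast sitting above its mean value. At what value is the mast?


Game = {0 | -18}, a switch {a | b} with numbers a > b.
Its thermograph has left wall a - t and right wall b + t, which meet at t = (a - b)/2, where both equal (a + b)/2. So the mast (mean value) is at (a + b)/2.
Mean = (0 + (-18))/2 = -18/2 = -9

-9


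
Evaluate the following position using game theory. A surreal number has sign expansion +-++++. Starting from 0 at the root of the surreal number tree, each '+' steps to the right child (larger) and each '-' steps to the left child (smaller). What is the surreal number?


Sign expansion: +-++++
Rule: track bounds (lo, hi), initially (-inf, +inf). On '+', the current value becomes lo and we move to the simplest number in (value, hi): value + 1 if hi = +inf, otherwise the midpoint (value + hi)/2. On '-', the current value becomes hi and we move to value - 1 if lo = -inf, otherwise the midpoint (lo + value)/2.
Start at 0.
Step 1: sign = +, move right. Bounds: (0, +inf). Value = 1
Step 2: sign = -, move left. Bounds: (0, 1). Value = 1/2
Step 3: sign = +, move right. Bounds: (1/2, 1). Value = 3/4
Step 4: sign = +, move right. Bounds: (3/4, 1). Value = 7/8
Step 5: sign = +, move right. Bounds: (7/8, 1). Value = 15/16
Step 6: sign = +, move right. Bounds: (15/16, 1). Value = 31/32
The surreal number with sign expansion +-++++ is 31/32.

31/32


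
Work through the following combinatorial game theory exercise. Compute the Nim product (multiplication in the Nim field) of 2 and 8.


Nim multiplication is bilinear over XOR: (u XOR v) * w = (u*w) XOR (v*w).
So we split each operand into its bit components and XOR the pairwise Nim products.
2 = 2 (as XOR of powers of 2).
8 = 8 (as XOR of powers of 2).
Using the standard Nim-product table on single bits:
  2*2 = 3,   2*4 = 8,   2*8 = 12,
  4*4 = 6,   4*8 = 11,  8*8 = 13,
and  1*x = x (identity), k*l = l*k (commutative).
Pairwise Nim products:
  2 * 8 = 12
XOR them: 12 = 12.
Result: 2 * 8 = 12 (in Nim).

12


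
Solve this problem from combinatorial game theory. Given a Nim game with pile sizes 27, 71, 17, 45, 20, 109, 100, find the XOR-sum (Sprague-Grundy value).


We need the XOR (exclusive or) of all pile sizes.
After XOR-ing pile 1 (size 27): 0 XOR 27 = 27
After XOR-ing pile 2 (size 71): 27 XOR 71 = 92
After XOR-ing pile 3 (size 17): 92 XOR 17 = 77
After XOR-ing pile 4 (size 45): 77 XOR 45 = 96
After XOR-ing pile 5 (size 20): 96 XOR 20 = 116
After XOR-ing pile 6 (size 109): 116 XOR 109 = 25
After XOR-ing pile 7 (size 100): 25 XOR 100 = 125
The Nim-value of this position is 125.

125


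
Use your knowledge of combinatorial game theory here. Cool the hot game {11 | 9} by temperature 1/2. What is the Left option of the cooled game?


Original game: {11 | 9} (a switch {a | b} with a > b).
Cooling by t (for t below the temperature (a - b)/2 = 1) taxes each move by t: {a | b} cooled by t is {a - t | b + t}.
Cooling amount: t = 1/2
Cooled Left option: 11 - 1/2 = 21/2
Cooled Right option: 9 + 1/2 = 19/2
Cooled game: {21/2 | 19/2}
Left option = 21/2

21/2


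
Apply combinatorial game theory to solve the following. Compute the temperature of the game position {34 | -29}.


The game is {34 | -29}, a switch {a | b} with numbers a > b.
Cooling {a | b} by t gives {a - t | b + t}, which stops being hot when a - t = b + t, i.e. at t = (a - b)/2. So the temperature of a switch is (a - b)/2.
Temperature = (Left option - Right option) / 2
= (34 - (-29)) / 2
= 63 / 2
= 63/2

63/2


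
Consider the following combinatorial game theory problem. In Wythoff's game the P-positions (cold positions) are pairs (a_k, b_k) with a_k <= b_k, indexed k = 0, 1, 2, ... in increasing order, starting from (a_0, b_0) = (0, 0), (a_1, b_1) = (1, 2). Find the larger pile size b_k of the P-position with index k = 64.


By Wythoff's theorem, a_k = floor(k * phi) and b_k = floor(k * phi^2) = a_k + k, where phi = (1 + sqrt(5))/2 is the golden ratio.
phi = (1 + sqrt(5))/2 = 1.618034
phi^2 = phi + 1 = 2.618034
k = 64
k * phi^2 = 64 * 2.618034 = 167.554175
b_64 = floor(k * phi^2) = 167 (check: a_64 + k = 103 + 64 = 167)

167
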